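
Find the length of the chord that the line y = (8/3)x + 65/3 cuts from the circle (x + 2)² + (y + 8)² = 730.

6√73

Substitute y = (65 + 8x)/3:
73x² + 1460x + 1387 = 0  ⟹  x² + 20x + 19 = 0
x = −1 or x = −19, giving (−1, 19) and (−19, −29).
Chord length = distance between (−1, 19) and (−19, −29) = √2628 = 6√73.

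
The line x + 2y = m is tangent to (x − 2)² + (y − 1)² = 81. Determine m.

m = 4 ± 9√5

Tangency holds when the distance from the centre (2, 1) to the line equals the radius 9:
|1·2 + 2·1 − m| / √5 = 9
|m − (4)| = 9√5.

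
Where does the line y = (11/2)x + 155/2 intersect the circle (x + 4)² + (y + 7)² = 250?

(−17, −16) and (−13, 6)

From the line, y = (155 + 11x)/2. Substituting:
125x² + 3750x + 27625 = 0  ⟹  x² + 30x + 221 = 0
x = −13 or x = −17, giving (−13, 6) and (−17, −16).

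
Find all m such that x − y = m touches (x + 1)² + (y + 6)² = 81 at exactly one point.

Tangency holds when the distance from the centre (−1, −6) to the line equals the radius 9:
|1·(−1) − 1·(−6) − m| / √2 = 9
|m − (5)| = 9√2.

m = 5 ± 9√2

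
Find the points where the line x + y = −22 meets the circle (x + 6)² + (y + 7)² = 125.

Express y = −x − 22 and substitute into the circle:
2x² + 42x + 136 = 0  ⟹  x² + 21x + 68 = 0
x = −4 or x = −17, giving (−4, −18) and (−17, −5).

(−17, −5) and (−4, −18)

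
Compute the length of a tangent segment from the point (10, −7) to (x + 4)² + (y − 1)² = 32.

2√57

With centre O = (−4, 1), |OP|² = 260 and r² = 32.
Power of the point: PT² = |PO|² − r² = 228, so PT = 2√57.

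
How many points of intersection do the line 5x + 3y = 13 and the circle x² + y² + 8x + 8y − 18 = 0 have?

Substituting the line into the circle gives 34x² − 178x + 319 = 0.
Δ = 31684 − 43384 = −11700.
No real roots: the line does not meet the circle.

0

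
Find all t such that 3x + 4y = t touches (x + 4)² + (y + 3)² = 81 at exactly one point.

The line touches the circle iff its distance from (−4, −3) is 9:
|3·(−4) + 4·(−3) − t| / √25 = 9
|t − (−24)| = 9·5, so t = 21 or t = −69.

t = −69 or t = 21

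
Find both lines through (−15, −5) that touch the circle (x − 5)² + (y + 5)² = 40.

Write the tangent as mx − y + (−5 − m·(−15)) = 0 and set its distance from the centre to 2√10:
[m·(20) − (0)]² = 40(m² + 1)
9m² − 1 = 0, so m = 1/3 or m = −1/3.
Through (−15, −5) these give x − 3y = 0 and x + 3y = −30.

x − 3y = 0 and x + 3y = −30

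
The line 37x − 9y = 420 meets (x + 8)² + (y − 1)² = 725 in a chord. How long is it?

5√58

Centre (−8, 1), r² = 725. Perpendicular distance d from centre to line = |−725| / √1450 = 725/√1450.
Chord = 2√(r² − d²) = 2·√(725/2) = 5√58.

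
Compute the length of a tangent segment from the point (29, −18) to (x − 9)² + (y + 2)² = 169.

√487

Centre (9, −2), r² = 169. |PO|² = (20)² + (−16)² = 656.
By the tangent–radius right angle, tangent length = √(|PO|² − r²) = √487.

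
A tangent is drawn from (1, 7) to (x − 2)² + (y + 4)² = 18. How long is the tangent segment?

Centre (2, −4), r² = 18. |PO|² = (−1)² + (11)² = 122.
The tangent meets the radius at right angles, so tangent² = |PO|² − r² = 122 − 18 = 104.

2√26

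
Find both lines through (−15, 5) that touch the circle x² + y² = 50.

x − 7y = −50 and x + y = −10

Write the tangent as mx − y + (5 − m·(−15)) = 0 and set its distance from the centre to 5√2:
[m·(15) − (−5)]² = 50(m² + 1)
7m² + 6m − 1 = 0, so m = 1/7 or m = −1.
Through (−15, 5) these give x − 7y = −50 and x + y = −10.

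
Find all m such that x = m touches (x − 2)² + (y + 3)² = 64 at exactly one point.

The line touches the circle iff its distance from (2, −3) is 8:
|1·2 + 0·(−3) − m| / √1 = 8
|m − (2)| = 8, so m = 10 or m = −6.

m = −6 or m = 10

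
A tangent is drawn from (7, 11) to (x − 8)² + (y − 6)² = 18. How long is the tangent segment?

2√2

The centre is (8, 6) and r = 3√2. The square of the distance from P to the centre is 1 + 25 = 26.
Power of the point: PT² = |PO|² − r² = 8, so PT = 2√2.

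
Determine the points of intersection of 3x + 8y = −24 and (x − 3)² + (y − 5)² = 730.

(−24, 6) and (24, −12)

Substitute y = (−24 − 3x)/8:
73x² − 42048 = 0  ⟹  x² − 576 = 0
x = 24 or x = −24, giving (24, −12) and (−24, 6).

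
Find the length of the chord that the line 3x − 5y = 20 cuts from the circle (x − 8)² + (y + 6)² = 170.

4√34

The distance from (8, −6) to the line is 34/√34, and r² = 170.
Chord = 2√(r² − d²) = 2·√(136) = 4√34.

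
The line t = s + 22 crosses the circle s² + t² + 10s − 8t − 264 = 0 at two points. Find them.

(−22, 0) and (−1, 21)

Express t = s + 22 and substitute into the circle:
2s² + 46s + 44 = 0  ⟹  s² + 23s + 22 = 0
s = −1 or s = −22, giving (−1, 21) and (−22, 0).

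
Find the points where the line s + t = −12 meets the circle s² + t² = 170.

Express t = −s − 12 and substitute into the circle:
2s² + 24s − 26 = 0  ⟹  s² + 12s − 13 = 0
s = 1 or s = −13, giving (1, −13) and (−13, 1).

(−13, 1) and (1, −13)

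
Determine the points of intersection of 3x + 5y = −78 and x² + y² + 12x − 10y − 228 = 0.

(−21, −3) and (−6, −12)

Substitute y = (−78 − 3x)/5:
34x² + 918x + 4284 = 0  ⟹  x² + 27x + 126 = 0
x = −6 or x = −21, giving (−6, −12) and (−21, −3).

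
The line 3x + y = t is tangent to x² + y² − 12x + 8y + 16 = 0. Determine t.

t = 14 ± 6√10

Tangency holds when the distance from the centre (6, −4) to the line equals the radius 6:
|3·6 + 1·(−4) − t| / √10 = 6
|t − (14)| = 6√10.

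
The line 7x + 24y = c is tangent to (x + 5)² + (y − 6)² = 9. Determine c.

Tangency holds when the distance from the centre (−5, 6) to the line equals the radius 3:
|7·(−5) + 24·6 − c| / √625 = 3
|c − (109)| = 3·25, so c = 184 or c = 34.

c = 34 or c = 184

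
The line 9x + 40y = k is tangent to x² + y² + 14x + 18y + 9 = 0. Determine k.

k = −874 or k = 28

For a tangent, require d(centre, line) = r = 11.
|9·(−7) + 40·(−9) − k| / √1681 = 11
|k − (−423)| = 11·41, so k = 28 or k = −874.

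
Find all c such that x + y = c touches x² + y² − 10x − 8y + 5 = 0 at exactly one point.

The line touches the circle iff its distance from (5, 4) is 6:
|1·5 + 1·4 − c| / √2 = 6
|c − (9)| = 6√2.

c = 9 ± 6√2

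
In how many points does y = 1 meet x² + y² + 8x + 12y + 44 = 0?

d² = (0·(−4) + 1·(−6) − (1))² = 49; r² = 8.
Since d² > r², the line lies outside the circle.

0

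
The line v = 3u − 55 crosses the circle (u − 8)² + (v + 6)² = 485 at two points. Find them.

(9, −28) and (22, 11)

Substitute v = 3u − 55:
10u² − 310u + 1980 = 0  ⟹  u² − 31u + 198 = 0
u = 22 or u = 9, giving (22, 11) and (9, −28).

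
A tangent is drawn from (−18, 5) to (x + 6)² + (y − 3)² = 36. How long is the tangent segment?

4√7

Centre (−6, 3), r² = 36. |PO|² = (−12)² + (2)² = 148.
Power of the point: PT² = |PO|² − r² = 112, so PT = 4√7.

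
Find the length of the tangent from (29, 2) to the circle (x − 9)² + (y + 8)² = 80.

2√105

The centre is (9, −8) and r = 4√5. The square of the distance from P to the centre is 400 + 100 = 500.
Power of the point: PT² = |PO|² − r² = 420, so PT = 2√105.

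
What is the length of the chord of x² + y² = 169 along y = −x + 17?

7√2

Express y = −x + 17 and substitute into the circle:
2x² − 34x + 120 = 0  ⟹  x² − 17x + 60 = 0
x = 12 or x = 5, giving (12, 5) and (5, 12).
|(12, 5) − (5, 12)| = √((7)² + (−7)²) = 7√2.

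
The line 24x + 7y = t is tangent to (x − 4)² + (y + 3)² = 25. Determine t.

t = −50 or t = 200

Tangency holds when the distance from the centre (4, −3) to the line equals the radius 5:
|24·4 + 7·(−3) − t| / √625 = 5
|t − (75)| = 5·25, so t = 200 or t = −50.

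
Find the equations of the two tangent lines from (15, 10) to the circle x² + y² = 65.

Write the tangent as mx − y + (10 − m·(15)) = 0 and set its distance from the centre to √65:
[m·(−15) − (−10)]² = 65(m² + 1)
32m² − 60m + 7 = 0, so m = 7/4 or m = 1/8.
Through (15, 10) these give 7x − 4y = 65 and x − 8y = −65.

7x − 4y = 65 and x − 8y = −65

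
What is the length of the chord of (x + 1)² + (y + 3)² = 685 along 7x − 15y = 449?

The distance from (−1, −3) to the line is 411/√274, and r² = 685.
Half the chord is √(r² − d²) = √(137/2), so the full chord is √274.

√274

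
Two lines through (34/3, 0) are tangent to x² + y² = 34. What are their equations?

3x + 5y = 34 and 3x − 5y = 34

A line y − (0) = m(x − (34/3)) is tangent when its distance from (0, 0) is √34:
(−34/3m − (0))² = 34(m² + 1)
25m² − 9 = 0, so m = −3/5 or m = 3/5.
Through (34/3, 0) these give 3x + 5y = 34 and 3x − 5y = 34.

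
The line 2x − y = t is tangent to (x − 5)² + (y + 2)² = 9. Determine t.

The line touches the circle iff its distance from (5, −2) is 3:
|2·5 − 1·(−2) − t| / √5 = 3
|t − (12)| = 3√5.

t = 12 ± 3√5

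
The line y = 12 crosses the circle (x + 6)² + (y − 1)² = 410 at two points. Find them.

From the line, y = 12. Substituting:
x² + 12x − 253 = 0
x = 11 or x = −23, giving (11, 12) and (−23, 12).

(−23, 12) and (11, 12)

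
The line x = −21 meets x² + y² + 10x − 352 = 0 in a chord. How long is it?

The distance from (−5, 0) to the line is 16, and r² = 377.
Half the chord is √(r² − d²) = √(121), so the full chord is 22.

22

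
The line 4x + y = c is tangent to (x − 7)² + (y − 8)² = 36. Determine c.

c = 36 ± 6√17

The line touches the circle iff its distance from (7, 8) is 6:
|4·7 + 1·8 − c| / √17 = 6
|c − (36)| = 6√17.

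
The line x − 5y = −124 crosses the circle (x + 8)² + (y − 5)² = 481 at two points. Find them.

Substitute y = (124 + x)/5:
26x² + 598x − 624 = 0  ⟹  x² + 23x − 24 = 0
x = 1 or x = −24, giving (1, 25) and (−24, 20).

(−24, 20) and (1, 25)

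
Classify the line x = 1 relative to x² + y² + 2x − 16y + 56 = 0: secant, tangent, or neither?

d² = (1·(−1) + 0·8 − (1))² = 4; r² = 9.
Since d² < r², the line cuts the circle twice.

secant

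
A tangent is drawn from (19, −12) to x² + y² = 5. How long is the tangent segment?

The centre is (0, 0) and r = √5. The square of the distance from P to the centre is 361 + 144 = 505.
The tangent meets the radius at right angles, so tangent² = |PO|² − r² = 505 − 5 = 500.

10√5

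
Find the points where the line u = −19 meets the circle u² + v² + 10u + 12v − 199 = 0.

The line gives u = −19. Substituting into the circle:
v² + 12v − 28 = 0
v = 2 or v = −14, giving (−19, 2) and (−19, −14).

(−19, −14) and (−19, 2)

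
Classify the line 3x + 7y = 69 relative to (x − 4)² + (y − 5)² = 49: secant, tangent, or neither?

Substituting the line into the circle gives 58x² − 596x − 461 = 0.
Discriminant = (−596)² − 4·58·(−461) = 462168 > 0.
Two real roots: the line is a secant.

secant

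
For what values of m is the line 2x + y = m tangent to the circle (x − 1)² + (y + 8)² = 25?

m = −6 ± 5√5

For a tangent, require d(centre, line) = r = 5.
|2·1 + 1·(−8) − m| / √5 = 5
|m − (−6)| = 5√5.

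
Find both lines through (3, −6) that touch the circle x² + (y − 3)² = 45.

x + 2y = −9 and 2x − y = 12

Write the tangent as mx − y + (−6 − m·(3)) = 0 and set its distance from the centre to 3√5:
[m·(−3) − (9)]² = 45(m² + 1)
2m² − 3m − 2 = 0, so m = −1/2 or m = 2.
With m = −1/2: x + 2y = −9. With m = 2: 2x − y = 12.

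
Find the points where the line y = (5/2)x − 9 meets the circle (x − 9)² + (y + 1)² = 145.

Substitute y = (−18 + 5x)/2:
29x² − 232x = 0  ⟹  x² − 8x = 0
x = 8 or x = 0, giving (8, 11) and (0, −9).

(0, −9) and (8, 11)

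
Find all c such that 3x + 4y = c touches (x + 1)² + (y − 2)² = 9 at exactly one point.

For a tangent, require d(centre, line) = r = 3.
|3·(−1) + 4·2 − c| / √25 = 3
|c − (5)| = 3·5, so c = 20 or c = −10.

c = −10 or c = 20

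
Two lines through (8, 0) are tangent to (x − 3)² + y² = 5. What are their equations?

x − 2y = 8 and x + 2y = 8

A line y − (0) = m(x − (8)) is tangent when its distance from (3, 0) is √5:
[m·(−5) − (0)]² = 5(m² + 1)
4m² − 1 = 0, so m = 1/2 or m = −1/2.
With m = 1/2: x − 2y = 8. With m = −1/2: x + 2y = 8.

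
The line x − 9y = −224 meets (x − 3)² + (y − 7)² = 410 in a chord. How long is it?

2√82

Substitute y = (224 + x)/9:
82x² − 164x − 6560 = 0  ⟹  x² − 2x − 80 = 0
x = 10 or x = −8, giving (10, 26) and (−8, 24).
|(10, 26) − (−8, 24)| = √((18)² + (2)²) = 2√82.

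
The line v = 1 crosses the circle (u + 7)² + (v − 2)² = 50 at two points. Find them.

Express v = 1 and substitute into the circle:
u² + 14u = 0
u = 0 or u = −14, giving (0, 1) and (−14, 1).

(−14, 1) and (0, 1)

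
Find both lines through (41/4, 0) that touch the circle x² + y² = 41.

4x + 5y = 41 and 4x − 5y = 41

A line y − (0) = m(x − (41/4)) is tangent when its distance from (0, 0) is √41:
[m·(−41/4) − (0)]² = 41(m² + 1)
25m² − 16 = 0, so m = −4/5 or m = 4/5.
With m = −4/5: 4x + 5y = 41. With m = 4/5: 4x − 5y = 41.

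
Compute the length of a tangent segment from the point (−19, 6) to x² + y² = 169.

2√57

With centre O = (0, 0), |OP|² = 397 and r² = 169.
By the tangent–radius right angle, tangent length = √(|PO|² − r²) = √228 = 2√57.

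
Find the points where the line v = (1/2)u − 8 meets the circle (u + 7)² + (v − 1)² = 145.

(−6, −11) and (2, −7)

Substitute v = (−16 + u)/2:
5u² + 20u − 60 = 0  ⟹  u² + 4u − 12 = 0
u = 2 or u = −6, giving (2, −7) and (−6, −11).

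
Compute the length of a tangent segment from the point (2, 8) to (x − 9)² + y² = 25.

2√22

With centre O = (9, 0), |OP|² = 113 and r² = 25.
By the tangent–radius right angle, tangent length = √(|PO|² − r²) = √88 = 2√22.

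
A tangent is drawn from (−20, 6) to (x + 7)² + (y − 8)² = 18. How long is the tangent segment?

With centre O = (−7, 8), |OP|² = 173 and r² = 18.
Power of the point: PT² = |PO|² − r² = 155, so PT = √155.

√155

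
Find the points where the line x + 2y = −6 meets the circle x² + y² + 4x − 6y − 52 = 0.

(−10, 2) and (2, −4)

From the line, y = (−6 − x)/2. Substituting:
5x² + 40x − 100 = 0  ⟹  x² + 8x − 20 = 0
x = 2 or x = −10, giving (2, −4) and (−10, 2).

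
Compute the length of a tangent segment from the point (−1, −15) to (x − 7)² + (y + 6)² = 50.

With centre O = (7, −6), |OP|² = 145 and r² = 50.
Power of the point: PT² = |PO|² − r² = 95, so PT = √95.

√95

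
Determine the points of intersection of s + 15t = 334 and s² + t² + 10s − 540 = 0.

Substitute t = (334 − s)/15:
226s² + 1582s − 9944 = 0  ⟹  s² + 7s − 44 = 0
s = 4 or s = −11, giving (4, 22) and (−11, 23).

(−11, 23) and (4, 22)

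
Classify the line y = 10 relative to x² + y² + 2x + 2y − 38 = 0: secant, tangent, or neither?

neither

Substituting the line into the circle gives x² + 2x + 82 = 0.
Δ = 4 − 328 = −324.
No real roots: the line does not meet the circle.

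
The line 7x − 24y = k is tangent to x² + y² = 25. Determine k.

The line touches the circle iff its distance from (0, 0) is 5:
|7·0 − 24·0 − k| / √625 = 5
|k| = 5·25, so k = 125 or k = −125.

k = −125 or k = 125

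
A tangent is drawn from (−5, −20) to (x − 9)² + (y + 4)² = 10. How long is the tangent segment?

Centre (9, −4), r² = 10. |PO|² = (−14)² + (−16)² = 452.
The tangent meets the radius at right angles, so tangent² = |PO|² − r² = 452 − 10 = 442.

√442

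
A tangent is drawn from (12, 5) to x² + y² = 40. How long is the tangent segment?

√129

The centre is (0, 0) and r = 2√10. The square of the distance from P to the centre is 144 + 25 = 169.
Power of the point: PT² = |PO|² − r² = 129, so PT = √129.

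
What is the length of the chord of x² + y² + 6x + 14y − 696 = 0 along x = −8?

54

The distance from (−3, −7) to the line is 5, and r² = 754.
Half the chord is √(r² − d²) = √(729), so the full chord is 54.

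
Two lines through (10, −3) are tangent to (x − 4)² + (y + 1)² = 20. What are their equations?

2x + y = 17 and x − 2y = 16

A line y − (−3) = m(x − (10)) is tangent when its distance from (4, −1) is 2√5:
[m·(−6) − (2)]² = 20(m² + 1)
2m² + 3m − 2 = 0, so m = −2 or m = 1/2.
With m = −2: 2x + y = 17. With m = 1/2: x − 2y = 16.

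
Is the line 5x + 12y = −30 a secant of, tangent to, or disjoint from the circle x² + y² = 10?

Substituting the line into the circle gives 169x² + 300x − 540 = 0.
Δ = 90000 − (−365040) = 455040.
Two real roots: the line is a secant.

secant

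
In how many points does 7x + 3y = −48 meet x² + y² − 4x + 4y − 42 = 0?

Centre (2, −2), r² = 50. Distance² from centre to line = (56)²/58 = 1568/29.
Since d² > r², the line lies outside the circle.

0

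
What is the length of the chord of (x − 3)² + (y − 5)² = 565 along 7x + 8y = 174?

Centre (3, 5), r² = 565. Perpendicular distance d from centre to line = |−113| / √113 = 113/√113.
Chord = 2√(r² − d²) = 2·√(452) = 4√113.

4√113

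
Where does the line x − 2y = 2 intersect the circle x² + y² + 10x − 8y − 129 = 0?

(−12, −7) and (8, 3)

Substitute y = (−2 + x)/2:
5x² + 20x − 480 = 0  ⟹  x² + 4x − 96 = 0
x = 8 or x = −12, giving (8, 3) and (−12, −7).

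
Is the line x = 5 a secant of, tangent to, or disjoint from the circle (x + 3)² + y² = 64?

tangent

Substituting the line into the circle gives y² = 0.
Discriminant = (0)² − 4·1·(0) = 0.
A repeated root: the line is tangent.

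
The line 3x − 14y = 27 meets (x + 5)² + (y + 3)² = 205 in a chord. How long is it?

2√205

The distance from (−5, −3) to the line is 0/√205, and r² = 205.
Chord = 2√(r² − d²) = 2·√(205) = 2√205.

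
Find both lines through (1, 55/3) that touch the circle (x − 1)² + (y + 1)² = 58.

7x − 3y = −48 and 7x + 3y = 62

Let a tangent through (1, 55/3) have slope m. Its distance from (1, −1) must equal √58:
[m·(0) − (−58/3)]² = 58(m² + 1)
9m² − 49 = 0, so m = 7/3 or m = −7/3.
Through (1, 55/3) these give 7x − 3y = −48 and 7x + 3y = 62.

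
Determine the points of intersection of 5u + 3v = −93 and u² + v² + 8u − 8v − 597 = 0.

(−27, 14) and (−6, −21)

From the line, v = (−93 − 5u)/3. Substituting:
34u² + 1122u + 5508 = 0  ⟹  u² + 33u + 162 = 0
u = −6 or u = −27, giving (−6, −21) and (−27, 14).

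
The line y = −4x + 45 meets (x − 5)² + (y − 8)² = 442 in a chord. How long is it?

The distance from (5, 8) to the line is 17/√17, and r² = 442.
Chord = 2√(r² − d²) = 2·√(425) = 10√17.

10√17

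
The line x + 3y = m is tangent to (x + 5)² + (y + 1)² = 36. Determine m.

m = −8 ± 6√10

The line touches the circle iff its distance from (−5, −1) is 6:
|1·(−5) + 3·(−1) − m| / √10 = 6
|m − (−8)| = 6√10.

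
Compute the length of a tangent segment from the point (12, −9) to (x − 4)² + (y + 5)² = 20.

2√15

With centre O = (4, −5), |OP|² = 80 and r² = 20.
The tangent meets the radius at right angles, so tangent² = |PO|² − r² = 80 − 20 = 60.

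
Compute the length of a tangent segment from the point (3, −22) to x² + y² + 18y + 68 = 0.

√165

Centre (0, −9), r² = 13. |PO|² = (3)² + (−13)² = 178.
By the tangent–radius right angle, tangent length = √(|PO|² − r²) = √165.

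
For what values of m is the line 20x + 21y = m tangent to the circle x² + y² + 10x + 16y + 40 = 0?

m = −471 or m = −65

Tangency holds when the distance from the centre (−5, −8) to the line equals the radius 7:
|20·(−5) + 21·(−8) − m| / √841 = 7
|m − (−268)| = 7·29, so m = −65 or m = −471.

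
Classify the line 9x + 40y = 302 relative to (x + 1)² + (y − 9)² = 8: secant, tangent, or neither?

secant

Centre (−1, 9), r² = 8. Distance² from centre to line = (49)²/1681 = 2401/1681.
Since d² < r², the line cuts the circle twice.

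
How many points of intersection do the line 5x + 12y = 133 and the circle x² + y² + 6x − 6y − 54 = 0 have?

0

Centre (−3, 3), r² = 72. Distance² from centre to line = (−112)²/169 = 12544/169.
Since d² > r², the line lies outside the circle.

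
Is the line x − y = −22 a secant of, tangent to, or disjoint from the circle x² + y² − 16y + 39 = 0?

Substituting the line into the circle gives 2x² + 28x + 171 = 0.
Discriminant = (28)² − 4·2·(171) = −584 < 0.
No real roots: the line does not meet the circle.

disjoint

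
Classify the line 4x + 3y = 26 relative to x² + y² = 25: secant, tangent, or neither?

d² = (4·0 + 3·0 − (26))²/25 = 676/25; r² = 25.
Since d² > r², the line lies outside the circle.

neither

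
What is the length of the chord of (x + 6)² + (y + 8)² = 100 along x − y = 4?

14√2

Express y = x − 4 and substitute into the circle:
2x² + 20x − 48 = 0  ⟹  x² + 10x − 24 = 0
x = 2 or x = −12, giving (2, −2) and (−12, −16).
|(2, −2) − (−12, −16)| = √((14)² + (14)²) = 14√2.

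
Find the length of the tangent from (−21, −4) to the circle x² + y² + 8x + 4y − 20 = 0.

With centre O = (−4, −2), |OP|² = 293 and r² = 40.
Power of the point: PT² = |PO|² − r² = 253, so PT = √253.

√253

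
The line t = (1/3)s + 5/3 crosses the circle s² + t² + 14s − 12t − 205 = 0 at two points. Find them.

From the line, t = (5 + s)/3. Substituting:
10s² + 100s − 2000 = 0  ⟹  s² + 10s − 200 = 0
s = 10 or s = −20, giving (10, 5) and (−20, −5).

(−20, −5) and (10, 5)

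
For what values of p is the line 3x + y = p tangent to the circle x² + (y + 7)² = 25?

For a tangent, require d(centre, line) = r = 5.
|3·0 + 1·(−7) − p| / √10 = 5
|p − (−7)| = 5√10.

p = −7 ± 5√10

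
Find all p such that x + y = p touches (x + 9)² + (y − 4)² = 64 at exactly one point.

p = −5 ± 8√2

The line touches the circle iff its distance from (−9, 4) is 8:
|1·(−9) + 1·4 − p| / √2 = 8
|p − (−5)| = 8√2.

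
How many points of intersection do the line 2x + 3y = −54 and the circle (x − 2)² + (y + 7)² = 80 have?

Substituting the line into the circle gives 13x² + 96x + 405 = 0.
Discriminant = (96)² − 4·13·(405) = −11844 < 0.
No real roots: the line does not meet the circle.

0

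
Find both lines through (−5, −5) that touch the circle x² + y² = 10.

Write the tangent as mx − y + (−5 − m·(−5)) = 0 and set its distance from the centre to √10:
[m·(5) − (5)]² = 10(m² + 1)
3m² − 10m + 3 = 0, so m = 1/3 or m = 3.
Through (−5, −5) these give x − 3y = 10 and 3x − y = −10.

x − 3y = 10 and 3x − y = −10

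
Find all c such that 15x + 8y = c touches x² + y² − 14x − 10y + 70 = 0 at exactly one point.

The line touches the circle iff its distance from (7, 5) is 2:
|15·7 + 8·5 − c| / √289 = 2
|c − (145)| = 2·17, so c = 179 or c = 111.

c = 111 or c = 179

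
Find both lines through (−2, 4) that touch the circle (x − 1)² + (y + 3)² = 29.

5x − 2y = −18 and 2x + 5y = 16

A line y − (4) = m(x − (−2)) is tangent when its distance from (1, −3) is √29:
[m·(3) − (−7)]² = 29(m² + 1)
10m² − 21m − 10 = 0, so m = 5/2 or m = −2/5.
Through (−2, 4) these give 5x − 2y = −18 and 2x + 5y = 16.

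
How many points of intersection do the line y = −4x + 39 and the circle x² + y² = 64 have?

0

Substituting the line into the circle gives 17x² − 312x + 1457 = 0.
Discriminant = (−312)² − 4·17·(1457) = −1732 < 0.
No real roots: the line does not meet the circle.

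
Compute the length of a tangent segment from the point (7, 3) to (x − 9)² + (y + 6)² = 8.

√77

With centre O = (9, −6), |OP|² = 85 and r² = 8.
Power of the point: PT² = |PO|² − r² = 77, so PT = √77.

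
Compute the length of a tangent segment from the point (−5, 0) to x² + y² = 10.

√15

The centre is (0, 0) and r = √10. The square of the distance from P to the centre is 25 + 0 = 25.
The tangent meets the radius at right angles, so tangent² = |PO|² − r² = 25 − 10 = 15.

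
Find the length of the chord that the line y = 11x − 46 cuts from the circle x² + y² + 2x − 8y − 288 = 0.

3√122

Centre (−1, 4), r² = 305. Perpendicular distance d from centre to line = |−61| / √122 = 61/√122.
Chord = 2√(r² − d²) = 2·√(549/2) = 3√122.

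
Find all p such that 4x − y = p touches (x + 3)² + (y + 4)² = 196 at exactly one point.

p = −8 ± 14√17

The line touches the circle iff its distance from (−3, −4) is 14:
|4·(−3) − 1·(−4) − p| / √17 = 14
|p − (−8)| = 14√17.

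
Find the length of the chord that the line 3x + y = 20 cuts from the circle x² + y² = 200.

8√10

The distance from (0, 0) to the line is 20/√10, and r² = 200.
Chord = 2√(r² − d²) = 2·√(160) = 8√10.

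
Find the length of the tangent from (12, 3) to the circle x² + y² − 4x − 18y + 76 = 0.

√127

The centre is (2, 9) and r = 3. The square of the distance from P to the centre is 100 + 36 = 136.
Power of the point: PT² = |PO|² − r² = 127, so PT = √127.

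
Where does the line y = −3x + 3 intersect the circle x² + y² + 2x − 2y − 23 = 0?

From the line, y = −3x + 3. Substituting:
10x² − 10x − 20 = 0  ⟹  x² − x − 2 = 0
x = 2 or x = −1, giving (2, −3) and (−1, 6).

(−1, 6) and (2, −3)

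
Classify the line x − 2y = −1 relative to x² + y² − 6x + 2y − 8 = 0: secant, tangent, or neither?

secant

d² = (1·3 − 2·(−1) − (−1))²/5 = 36/5; r² = 18.
Since d² < r², the line cuts the circle twice.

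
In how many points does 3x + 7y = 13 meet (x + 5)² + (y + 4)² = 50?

0

d² = (3·(−5) + 7·(−4) − (13))²/58 = 1568/29; r² = 50.
Since d² > r², the line lies outside the circle.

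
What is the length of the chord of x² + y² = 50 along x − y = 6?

8√2

Centre (0, 0), r² = 50. Perpendicular distance d from centre to line = |−6| / √2 = 6/√2.
Chord = 2√(r² − d²) = 2·√(32) = 8√2.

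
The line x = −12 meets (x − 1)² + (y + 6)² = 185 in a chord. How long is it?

8

The distance from (1, −6) to the line is 13, and r² = 185.
Chord = 2√(r² − d²) = 2·√(16) = 8.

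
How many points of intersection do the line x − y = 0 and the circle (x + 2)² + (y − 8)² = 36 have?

0

d² = (1·(−2) − 1·8 − (0))²/2 = 50; r² = 36.
Since d² > r², the line lies outside the circle.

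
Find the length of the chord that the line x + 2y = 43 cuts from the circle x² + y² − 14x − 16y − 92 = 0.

10√5

Substitute y = (43 − x)/2:
5x² − 110x + 105 = 0  ⟹  x² − 22x + 21 = 0
x = 21 or x = 1, giving (21, 11) and (1, 21).
|(21, 11) − (1, 21)| = √((20)² + (−10)²) = 10√5.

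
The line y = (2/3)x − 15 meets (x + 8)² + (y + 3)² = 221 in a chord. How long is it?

2√13

Express y = (−45 + 2x)/3 and substitute into the circle:
13x² − 117 = 0  ⟹  x² − 9 = 0
x = 3 or x = −3, giving (3, −13) and (−3, −17).
|(3, −13) − (−3, −17)| = √((6)² + (4)²) = 2√13.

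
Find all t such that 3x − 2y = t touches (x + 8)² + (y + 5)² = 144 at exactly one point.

For a tangent, require d(centre, line) = r = 12.
|3·(−8) − 2·(−5) − t| / √13 = 12
|t − (−14)| = 12√13.

t = −14 ± 12√13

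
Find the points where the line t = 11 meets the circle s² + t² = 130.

Substitute t = 11:
s² − 9 = 0
s = 3 or s = −3, giving (3, 11) and (−3, 11).

(−3, 11) and (3, 11)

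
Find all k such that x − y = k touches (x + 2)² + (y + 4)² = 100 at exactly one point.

k = 2 ± 10√2

The line touches the circle iff its distance from (−2, −4) is 10:
|1·(−2) − 1·(−4) − k| / √2 = 10
|k − (2)| = 10√2.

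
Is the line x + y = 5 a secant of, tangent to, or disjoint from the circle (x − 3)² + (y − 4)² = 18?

secant

Substituting the line into the circle gives 2x² − 8x − 8 = 0.
Δ = 64 − (−64) = 128.
Two real roots: the line is a secant.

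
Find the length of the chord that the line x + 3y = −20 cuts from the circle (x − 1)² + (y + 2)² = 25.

√10

Substitute y = (−20 − x)/3:
10x² + 10x − 20 = 0  ⟹  x² + x − 2 = 0
x = 1 or x = −2, giving (1, −7) and (−2, −6).
Chord length = distance between (1, −7) and (−2, −6) = √10 = √10.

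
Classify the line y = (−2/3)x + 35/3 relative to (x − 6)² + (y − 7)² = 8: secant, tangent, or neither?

secant

Substituting the line into the circle gives 13x² − 164x + 448 = 0.
Discriminant = (−164)² − 4·13·(448) = 3600 > 0.
Two real roots: the line is a secant.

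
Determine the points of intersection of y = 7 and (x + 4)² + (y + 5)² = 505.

(−23, 7) and (15, 7)

Express y = 7 and substitute into the circle:
x² + 8x − 345 = 0
x = 15 or x = −23, giving (15, 7) and (−23, 7).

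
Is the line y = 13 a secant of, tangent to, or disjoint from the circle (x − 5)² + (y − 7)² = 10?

Substituting the line into the circle gives x² − 10x + 51 = 0.
Δ = 100 − 204 = −104.
No real roots: the line does not meet the circle.

disjoint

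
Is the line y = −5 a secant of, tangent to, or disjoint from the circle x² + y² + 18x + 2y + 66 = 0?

Centre (−9, −1), r² = 16. Distance² from centre to line = (4)² = 16.
Since d² = r², the line is tangent.

tangent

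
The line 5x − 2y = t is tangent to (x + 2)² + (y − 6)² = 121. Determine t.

t = −22 ± 11√29

The line touches the circle iff its distance from (−2, 6) is 11:
|5·(−2) − 2·6 − t| / √29 = 11
|t − (−22)| = 11√29.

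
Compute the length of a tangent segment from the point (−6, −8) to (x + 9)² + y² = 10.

With centre O = (−9, 0), |OP|² = 73 and r² = 10.
Power of the point: PT² = |PO|² − r² = 63, so PT = 3√7.

3√7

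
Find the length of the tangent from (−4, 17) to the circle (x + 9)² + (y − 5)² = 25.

With centre O = (−9, 5), |OP|² = 169 and r² = 25.
The tangent meets the radius at right angles, so tangent² = |PO|² − r² = 169 − 25 = 144.

12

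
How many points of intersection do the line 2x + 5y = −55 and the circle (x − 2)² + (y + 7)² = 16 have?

0

Substituting the line into the circle gives 29x² − 20x + 100 = 0.
Discriminant = (−20)² − 4·29·(100) = −11200 < 0.
No real roots: the line does not meet the circle.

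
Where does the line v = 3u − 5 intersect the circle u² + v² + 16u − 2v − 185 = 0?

From the line, v = 3u − 5. Substituting:
10u² − 20u − 150 = 0  ⟹  u² − 2u − 15 = 0
u = 5 or u = −3, giving (5, 10) and (−3, −14).

(−3, −14) and (5, 10)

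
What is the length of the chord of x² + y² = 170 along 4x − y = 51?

The distance from (0, 0) to the line is 51/√17, and r² = 170.
Chord = 2√(r² − d²) = 2·√(17) = 2√17.

2√17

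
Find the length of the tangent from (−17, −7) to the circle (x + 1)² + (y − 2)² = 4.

3√37

The centre is (−1, 2) and r = 2. The square of the distance from P to the centre is 256 + 81 = 337.
By the tangent–radius right angle, tangent length = √(|PO|² − r²) = √333 = 3√37.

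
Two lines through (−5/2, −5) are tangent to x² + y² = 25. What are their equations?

Write the tangent as mx − y + (−5 − m·(−5/2)) = 0 and set its distance from the centre to 5:
(5/2m − (5))² = 25(m² + 1)
3m² + 4m = 0, so m = −4/3 or m = 0.
Through (−5/2, −5) these give 4x + 3y = −25 and y = −5.

4x + 3y = −25 and y = −5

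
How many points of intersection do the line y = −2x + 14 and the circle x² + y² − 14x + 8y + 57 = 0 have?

2

Substituting the line into the circle gives 5x² − 86x + 365 = 0.
Discriminant = (−86)² − 4·5·(365) = 96 > 0.
Two real roots: the line is a secant.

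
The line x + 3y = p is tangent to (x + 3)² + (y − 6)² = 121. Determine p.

For a tangent, require d(centre, line) = r = 11.
|1·(−3) + 3·6 − p| / √10 = 11
|p − (15)| = 11√10.

p = 15 ± 11√10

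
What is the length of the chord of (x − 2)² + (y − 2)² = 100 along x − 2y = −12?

Substitute y = (12 + x)/2:
5x² − 320 = 0  ⟹  x² − 64 = 0
x = 8 or x = −8, giving (8, 10) and (−8, 2).
Chord length = distance between (8, 10) and (−8, 2) = √320 = 8√5.

8√5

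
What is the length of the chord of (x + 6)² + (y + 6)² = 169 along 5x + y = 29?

√26

The distance from (−6, −6) to the line is 65/√26, and r² = 169.
Chord = 2√(r² − d²) = 2·√(13/2) = √26.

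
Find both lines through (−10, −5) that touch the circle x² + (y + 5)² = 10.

A line y − (−5) = m(x − (−10)) is tangent when its distance from (0, −5) is √10:
[m·(10) − (0)]² = 10(m² + 1)
9m² − 1 = 0, so m = −1/3 or m = 1/3.
With m = −1/3: x + 3y = −25. With m = 1/3: x − 3y = 5.

x + 3y = −25 and x − 3y = 5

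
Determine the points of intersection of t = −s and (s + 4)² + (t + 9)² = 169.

(−4, 4) and (9, −9)

From the line, t = −s. Substituting:
2s² − 10s − 72 = 0  ⟹  s² − 5s − 36 = 0
s = 9 or s = −4, giving (9, −9) and (−4, 4).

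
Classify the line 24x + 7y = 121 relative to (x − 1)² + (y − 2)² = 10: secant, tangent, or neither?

neither

Centre (1, 2), r² = 10. Distance² from centre to line = (−83)²/625 = 6889/625.
Since d² > r², the line lies outside the circle.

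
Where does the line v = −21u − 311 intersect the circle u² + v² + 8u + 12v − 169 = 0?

Express v = −21u − 311 and substitute into the circle:
442u² + 12818u + 92820 = 0  ⟹  u² + 29u + 210 = 0
u = −14 or u = −15, giving (−14, −17) and (−15, 4).

(−15, 4) and (−14, −17)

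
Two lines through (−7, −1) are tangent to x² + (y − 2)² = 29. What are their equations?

2x + 5y = −19 and 5x − 2y = −33

A line y − (−1) = m(x − (−7)) is tangent when its distance from (0, 2) is √29:
[m·(7) − (3)]² = 29(m² + 1)
10m² − 21m − 10 = 0, so m = −2/5 or m = 5/2.
With m = −2/5: 2x + 5y = −19. With m = 5/2: 5x − 2y = −33.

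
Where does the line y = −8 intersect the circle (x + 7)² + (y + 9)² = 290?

(−24, −8) and (10, −8)

Substitute y = −8:
x² + 14x − 240 = 0
x = 10 or x = −24, giving (10, −8) and (−24, −8).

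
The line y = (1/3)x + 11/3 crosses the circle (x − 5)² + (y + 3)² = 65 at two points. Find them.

(1, 4) and (4, 5)

Substitute y = (11 + x)/3:
10x² − 50x + 40 = 0  ⟹  x² − 5x + 4 = 0
x = 4 or x = 1, giving (4, 5) and (1, 4).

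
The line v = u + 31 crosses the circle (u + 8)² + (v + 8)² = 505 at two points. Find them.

From the line, v = u + 31. Substituting:
2u² + 94u + 1080 = 0  ⟹  u² + 47u + 540 = 0
u = −20 or u = −27, giving (−20, 11) and (−27, 4).

(−27, 4) and (−20, 11)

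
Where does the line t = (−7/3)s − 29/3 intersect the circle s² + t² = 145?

(−8, 9) and (1, −12)

From the line, t = (−29 − 7s)/3. Substituting:
58s² + 406s − 464 = 0  ⟹  s² + 7s − 8 = 0
s = 1 or s = −8, giving (1, −12) and (−8, 9).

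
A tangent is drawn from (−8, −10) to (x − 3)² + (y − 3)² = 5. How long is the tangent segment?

√285

Centre (3, 3), r² = 5. |PO|² = (−11)² + (−13)² = 290.
Power of the point: PT² = |PO|² − r² = 285, so PT = √285.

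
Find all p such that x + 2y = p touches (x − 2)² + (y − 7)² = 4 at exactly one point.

Tangency holds when the distance from the centre (2, 7) to the line equals the radius 2:
|1·2 + 2·7 − p| / √5 = 2
|p − (16)| = 2√5.

p = 16 ± 2√5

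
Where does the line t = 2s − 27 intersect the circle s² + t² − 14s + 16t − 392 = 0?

(−1, −29) and (19, 11)

From the line, t = 2s − 27. Substituting:
5s² − 90s − 95 = 0  ⟹  s² − 18s − 19 = 0
s = 19 or s = −1, giving (19, 11) and (−1, −29).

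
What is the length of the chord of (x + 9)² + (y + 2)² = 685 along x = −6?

52

The line gives x = −6. Substituting into the circle:
y² + 4y − 672 = 0
y = 24 or y = −28, giving (−6, 24) and (−6, −28).
Chord length = distance between (−6, 24) and (−6, −28) = √2704 = 52.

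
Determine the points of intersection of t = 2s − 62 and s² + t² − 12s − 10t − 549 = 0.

Express t = 2s − 62 and substitute into the circle:
5s² − 280s + 3915 = 0  ⟹  s² − 56s + 783 = 0
s = 29 or s = 27, giving (29, −4) and (27, −8).

(27, −8) and (29, −4)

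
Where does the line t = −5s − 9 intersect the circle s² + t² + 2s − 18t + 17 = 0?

(−5, 16) and (−2, 1)

Substitute t = −5s − 9:
26s² + 182s + 260 = 0  ⟹  s² + 7s + 10 = 0
s = −2 or s = −5, giving (−2, 1) and (−5, 16).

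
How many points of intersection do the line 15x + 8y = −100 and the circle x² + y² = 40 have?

Centre (0, 0), r² = 40. Distance² from centre to line = (100)²/289 = 10000/289.
Since d² < r², the line cuts the circle twice.

2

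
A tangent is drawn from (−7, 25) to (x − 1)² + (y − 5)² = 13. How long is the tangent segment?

√451

The centre is (1, 5) and r = √13. The square of the distance from P to the centre is 64 + 400 = 464.
The tangent meets the radius at right angles, so tangent² = |PO|² − r² = 464 − 13 = 451.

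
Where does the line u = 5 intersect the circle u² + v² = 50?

The line gives u = 5. Substituting into the circle:
v² − 25 = 0
v = 5 or v = −5, giving (5, 5) and (5, −5).

(5, −5) and (5, 5)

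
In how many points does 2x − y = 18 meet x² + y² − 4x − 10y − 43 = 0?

0

Substituting the line into the circle gives 5x² − 96x + 461 = 0.
Δ = 9216 − 9220 = −4.
No real roots: the line does not meet the circle.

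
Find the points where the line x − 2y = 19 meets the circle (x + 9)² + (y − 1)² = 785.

(−25, −22) and (19, 0)

Substitute y = (−19 + x)/2:
5x² + 30x − 2375 = 0  ⟹  x² + 6x − 475 = 0
x = 19 or x = −25, giving (19, 0) and (−25, −22).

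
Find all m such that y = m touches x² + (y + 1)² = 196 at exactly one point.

m = −15 or m = 13

The line touches the circle iff its distance from (0, −1) is 14:
|0·0 + 1·(−1) − m| / √1 = 14
|m − (−1)| = 14, so m = 13 or m = −15.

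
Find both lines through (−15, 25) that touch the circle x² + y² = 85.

9x + 2y = −85 and 6x + 7y = 85

A line y − (25) = m(x − (−15)) is tangent when its distance from (0, 0) is √85:
(15m − (−25))² = 85(m² + 1)
14m² + 75m + 54 = 0, so m = −9/2 or m = −6/7.
Through (−15, 25) these give 9x + 2y = −85 and 6x + 7y = 85.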